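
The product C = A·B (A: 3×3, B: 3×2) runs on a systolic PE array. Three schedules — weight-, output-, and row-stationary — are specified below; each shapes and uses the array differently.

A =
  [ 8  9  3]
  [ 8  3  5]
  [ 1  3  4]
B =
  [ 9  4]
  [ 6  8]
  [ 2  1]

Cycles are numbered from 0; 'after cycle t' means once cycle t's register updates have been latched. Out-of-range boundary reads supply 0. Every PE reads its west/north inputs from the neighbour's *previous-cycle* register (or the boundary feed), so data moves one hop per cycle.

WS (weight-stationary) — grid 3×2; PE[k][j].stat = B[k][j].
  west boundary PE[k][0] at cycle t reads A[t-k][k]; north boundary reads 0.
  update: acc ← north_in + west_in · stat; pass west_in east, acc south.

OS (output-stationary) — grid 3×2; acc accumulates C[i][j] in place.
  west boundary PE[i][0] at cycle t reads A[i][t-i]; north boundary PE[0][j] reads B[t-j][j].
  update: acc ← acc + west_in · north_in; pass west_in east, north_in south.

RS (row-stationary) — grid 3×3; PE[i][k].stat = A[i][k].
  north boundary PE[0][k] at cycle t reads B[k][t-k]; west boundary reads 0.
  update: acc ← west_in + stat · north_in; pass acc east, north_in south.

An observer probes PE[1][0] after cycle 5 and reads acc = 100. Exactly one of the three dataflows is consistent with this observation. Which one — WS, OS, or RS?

dataflow = OS

— WS: 3×2; PE[1][0] trace:
  @0  [1,0]  acc 0  |  →0  ↓0
  @1  [1,0]  acc 126  |  →9  ↓126
  @2  [1,0]  acc 90  |  →3  ↓90
  @3  [1,0]  acc 27  |  →3  ↓27
  @4  [1,0]  acc 0  |  →0  ↓0
  @5  [1,0]  acc 0  |  →0  ↓0
— OS: 3×2; PE[1][0] trace:
  @0  [1,0]  acc 0  |  →0  ↓0
  @1  [1,0]  acc 72  |  →8  ↓9
  @2  [1,0]  acc 90  |  →3  ↓6
  @3  [1,0]  acc 100  |  →5  ↓2
  @4  [1,0]  acc 100  |  →0  ↓0
  @5  [1,0]  acc 100  |  →0  ↓0
— RS: 3×3; PE[1][0] trace:
  @0  [1,0]  acc 0  |  →0  ↓0
  @1  [1,0]  acc 72  |  →72  ↓9
  @2  [1,0]  acc 32  |  →32  ↓4
  @3  [1,0]  acc 0  |  →0  ↓0
  @4  [1,0]  acc 0  |  →0  ↓0
  @5  [1,0]  acc 0  |  →0  ↓0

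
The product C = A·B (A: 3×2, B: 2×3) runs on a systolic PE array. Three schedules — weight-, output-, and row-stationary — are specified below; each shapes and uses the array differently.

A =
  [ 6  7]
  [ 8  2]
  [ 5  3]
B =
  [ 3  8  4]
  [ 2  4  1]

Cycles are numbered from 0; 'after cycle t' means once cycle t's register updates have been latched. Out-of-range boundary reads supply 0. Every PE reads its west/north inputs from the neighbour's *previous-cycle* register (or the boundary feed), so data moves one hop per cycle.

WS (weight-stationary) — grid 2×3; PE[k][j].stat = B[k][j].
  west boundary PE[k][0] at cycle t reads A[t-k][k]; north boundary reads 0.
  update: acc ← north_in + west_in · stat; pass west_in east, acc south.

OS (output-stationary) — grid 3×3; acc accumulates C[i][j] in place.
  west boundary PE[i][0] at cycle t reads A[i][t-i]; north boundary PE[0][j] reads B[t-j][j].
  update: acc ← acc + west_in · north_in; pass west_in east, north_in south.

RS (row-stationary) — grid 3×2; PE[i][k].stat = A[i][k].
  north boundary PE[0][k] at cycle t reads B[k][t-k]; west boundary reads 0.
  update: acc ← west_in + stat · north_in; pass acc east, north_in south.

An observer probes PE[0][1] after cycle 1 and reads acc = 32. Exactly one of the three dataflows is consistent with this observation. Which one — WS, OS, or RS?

dataflow = RS

WS (2×3 grid), PE[0][1]:
  c0 r0c1: 0 / 0 / 0
  c1 r0c1: 48 / 6 / 48
OS (3×3 grid), PE[0][1]:
  c0 r0c1: 0 / 0 / 0
  c1 r0c1: 48 / 6 / 8
RS (3×2 grid), PE[0][1]:
  c0 r0c1: 0 / 0 / 0
  c1 r0c1: 32 / 32 / 2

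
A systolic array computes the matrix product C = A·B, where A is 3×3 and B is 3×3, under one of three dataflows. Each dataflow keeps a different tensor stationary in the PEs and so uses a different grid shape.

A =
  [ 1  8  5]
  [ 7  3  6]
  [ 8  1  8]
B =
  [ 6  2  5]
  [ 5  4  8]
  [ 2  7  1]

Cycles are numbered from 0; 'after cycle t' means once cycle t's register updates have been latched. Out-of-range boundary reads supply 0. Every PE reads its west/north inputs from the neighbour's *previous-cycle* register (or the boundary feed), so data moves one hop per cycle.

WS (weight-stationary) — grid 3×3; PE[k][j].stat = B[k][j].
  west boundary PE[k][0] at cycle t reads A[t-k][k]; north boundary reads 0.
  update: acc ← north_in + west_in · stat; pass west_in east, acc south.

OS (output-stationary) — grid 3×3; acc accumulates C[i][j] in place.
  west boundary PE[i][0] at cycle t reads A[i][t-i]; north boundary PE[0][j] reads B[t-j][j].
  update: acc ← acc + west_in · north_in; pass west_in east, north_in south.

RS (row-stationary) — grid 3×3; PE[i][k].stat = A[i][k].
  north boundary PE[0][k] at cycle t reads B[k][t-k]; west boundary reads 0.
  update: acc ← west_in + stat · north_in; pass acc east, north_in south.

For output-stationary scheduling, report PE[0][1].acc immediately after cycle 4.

PE[0][1].acc = 69

OS 3×3: PE[0][1] cycle-by-cycle (with neighbour feeds):
  c0 r0c0: 6 / 1 / 6
  c0 r0c1: 0 / 0 / 0
  c1 r0c0: 46 / 8 / 5
  c1 r0c1: 2 / 1 / 2
  c2 r0c0: 56 / 5 / 2
  c2 r0c1: 34 / 8 / 4
  c3 r0c0: 56 / 0 / 0
  c3 r0c1: 69 / 5 / 7
  c4 r0c0: 56 / 0 / 0
  c4 r0c1: 69 / 0 / 0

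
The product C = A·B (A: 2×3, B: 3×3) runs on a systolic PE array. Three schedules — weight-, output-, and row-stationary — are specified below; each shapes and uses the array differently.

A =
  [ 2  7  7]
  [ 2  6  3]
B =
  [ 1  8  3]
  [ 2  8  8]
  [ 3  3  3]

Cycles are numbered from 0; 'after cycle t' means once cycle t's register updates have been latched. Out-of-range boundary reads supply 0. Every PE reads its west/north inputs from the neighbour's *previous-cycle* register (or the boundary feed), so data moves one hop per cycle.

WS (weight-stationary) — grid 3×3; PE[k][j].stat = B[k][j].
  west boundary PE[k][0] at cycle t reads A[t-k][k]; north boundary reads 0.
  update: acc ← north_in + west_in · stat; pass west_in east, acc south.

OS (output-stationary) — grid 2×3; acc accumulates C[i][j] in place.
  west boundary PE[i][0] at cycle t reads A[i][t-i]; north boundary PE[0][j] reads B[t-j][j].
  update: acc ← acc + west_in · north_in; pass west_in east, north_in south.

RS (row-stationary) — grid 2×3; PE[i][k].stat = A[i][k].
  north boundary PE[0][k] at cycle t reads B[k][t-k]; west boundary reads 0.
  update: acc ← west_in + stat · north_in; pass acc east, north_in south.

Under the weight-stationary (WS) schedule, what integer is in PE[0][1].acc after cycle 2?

WS 3×3: PE[0][1] cycle-by-cycle (with neighbour feeds):
  t=0 PE[0][0]: acc=2 h=2 v=2
  t=0 PE[0][1]: acc=0 h=0 v=0
  t=1 PE[0][0]: acc=2 h=2 v=2
  t=1 PE[0][1]: acc=16 h=2 v=16
  t=2 PE[0][0]: acc=0 h=0 v=0
  t=2 PE[0][1]: acc=16 h=2 v=16

PE[0][1].acc = 16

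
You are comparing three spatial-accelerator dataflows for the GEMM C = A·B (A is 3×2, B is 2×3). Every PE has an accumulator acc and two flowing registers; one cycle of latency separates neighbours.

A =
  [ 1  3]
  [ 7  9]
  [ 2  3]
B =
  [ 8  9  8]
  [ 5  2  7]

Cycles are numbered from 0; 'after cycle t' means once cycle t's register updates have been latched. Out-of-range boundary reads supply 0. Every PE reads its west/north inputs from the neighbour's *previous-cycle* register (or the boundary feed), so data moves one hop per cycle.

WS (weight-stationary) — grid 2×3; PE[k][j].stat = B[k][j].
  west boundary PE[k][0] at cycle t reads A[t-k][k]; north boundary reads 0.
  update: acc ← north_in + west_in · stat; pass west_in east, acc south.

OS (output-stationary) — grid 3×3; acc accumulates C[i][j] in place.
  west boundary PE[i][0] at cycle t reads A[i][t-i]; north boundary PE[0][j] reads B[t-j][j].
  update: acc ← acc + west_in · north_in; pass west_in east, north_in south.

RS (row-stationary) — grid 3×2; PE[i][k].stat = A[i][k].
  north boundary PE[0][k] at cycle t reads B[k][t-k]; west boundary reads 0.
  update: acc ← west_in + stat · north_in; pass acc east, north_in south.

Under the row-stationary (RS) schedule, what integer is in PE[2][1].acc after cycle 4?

PE[2][1].acc = 24

RS on a 3×2 grid — tracing PE[2][1] and its feeders:
  t=0 PE[1][1]: acc=0 h=0 v=0
  t=0 PE[2][0]: acc=0 h=0 v=0
  t=0 PE[2][1]: acc=0 h=0 v=0
  t=1 PE[1][1]: acc=0 h=0 v=0
  t=1 PE[2][0]: acc=0 h=0 v=0
  t=1 PE[2][1]: acc=0 h=0 v=0
  t=2 PE[1][1]: acc=101 h=101 v=5
  t=2 PE[2][0]: acc=16 h=16 v=8
  t=2 PE[2][1]: acc=0 h=0 v=0
  t=3 PE[1][1]: acc=81 h=81 v=2
  t=3 PE[2][0]: acc=18 h=18 v=9
  t=3 PE[2][1]: acc=31 h=31 v=5
  t=4 PE[1][1]: acc=119 h=119 v=7
  t=4 PE[2][0]: acc=16 h=16 v=8
  t=4 PE[2][1]: acc=24 h=24 v=2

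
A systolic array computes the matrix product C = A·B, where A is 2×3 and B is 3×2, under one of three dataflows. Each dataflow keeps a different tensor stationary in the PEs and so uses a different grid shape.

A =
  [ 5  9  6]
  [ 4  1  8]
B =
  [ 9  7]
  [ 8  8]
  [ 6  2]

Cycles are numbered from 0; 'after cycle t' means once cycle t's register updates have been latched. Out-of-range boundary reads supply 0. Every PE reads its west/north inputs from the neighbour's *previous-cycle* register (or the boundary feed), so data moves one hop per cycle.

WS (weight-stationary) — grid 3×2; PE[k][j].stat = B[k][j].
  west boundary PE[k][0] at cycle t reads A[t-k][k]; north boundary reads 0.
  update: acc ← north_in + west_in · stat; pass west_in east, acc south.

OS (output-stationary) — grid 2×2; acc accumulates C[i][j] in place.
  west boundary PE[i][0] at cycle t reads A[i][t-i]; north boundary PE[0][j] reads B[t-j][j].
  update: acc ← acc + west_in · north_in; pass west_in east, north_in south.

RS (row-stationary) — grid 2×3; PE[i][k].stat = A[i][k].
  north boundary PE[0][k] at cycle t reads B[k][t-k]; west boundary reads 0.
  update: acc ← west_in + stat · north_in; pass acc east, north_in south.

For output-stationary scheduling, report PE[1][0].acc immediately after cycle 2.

OS 2×2: PE[1][0] cycle-by-cycle (with neighbour feeds):
  step 0 · PE0,0: acc=45; fwd→5 fwd↓9
  step 0 · PE1,0: acc=0; fwd→0 fwd↓0
  step 1 · PE0,0: acc=117; fwd→9 fwd↓8
  step 1 · PE1,0: acc=36; fwd→4 fwd↓9
  step 2 · PE0,0: acc=153; fwd→6 fwd↓6
  step 2 · PE1,0: acc=44; fwd→1 fwd↓8

PE[1][0].acc = 44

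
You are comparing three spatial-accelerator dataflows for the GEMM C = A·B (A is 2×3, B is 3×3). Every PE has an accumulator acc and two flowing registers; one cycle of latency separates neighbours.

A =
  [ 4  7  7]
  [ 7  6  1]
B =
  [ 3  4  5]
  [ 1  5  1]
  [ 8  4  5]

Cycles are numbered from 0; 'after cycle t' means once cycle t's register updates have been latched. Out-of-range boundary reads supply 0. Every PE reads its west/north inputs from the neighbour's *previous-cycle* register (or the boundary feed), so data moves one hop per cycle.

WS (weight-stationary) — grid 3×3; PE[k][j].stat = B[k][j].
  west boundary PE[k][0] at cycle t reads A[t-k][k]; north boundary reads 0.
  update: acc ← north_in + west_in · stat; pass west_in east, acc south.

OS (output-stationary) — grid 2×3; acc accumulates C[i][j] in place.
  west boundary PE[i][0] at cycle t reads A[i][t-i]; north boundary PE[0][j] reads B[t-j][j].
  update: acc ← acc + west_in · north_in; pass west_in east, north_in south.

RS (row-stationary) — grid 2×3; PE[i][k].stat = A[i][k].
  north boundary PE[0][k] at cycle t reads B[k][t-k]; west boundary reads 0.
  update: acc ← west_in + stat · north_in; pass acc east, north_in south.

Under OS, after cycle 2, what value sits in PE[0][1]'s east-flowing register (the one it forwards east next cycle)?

register = 7

OS on a 2×3 grid — tracing PE[0][1] and its feeders:
  0: (0,0).acc=12  regs=<4,3>
  0: (0,1).acc=0  regs=<0,0>
  1: (0,0).acc=19  regs=<7,1>
  1: (0,1).acc=16  regs=<4,4>
  2: (0,0).acc=75  regs=<7,8>
  2: (0,1).acc=51  regs=<7,5>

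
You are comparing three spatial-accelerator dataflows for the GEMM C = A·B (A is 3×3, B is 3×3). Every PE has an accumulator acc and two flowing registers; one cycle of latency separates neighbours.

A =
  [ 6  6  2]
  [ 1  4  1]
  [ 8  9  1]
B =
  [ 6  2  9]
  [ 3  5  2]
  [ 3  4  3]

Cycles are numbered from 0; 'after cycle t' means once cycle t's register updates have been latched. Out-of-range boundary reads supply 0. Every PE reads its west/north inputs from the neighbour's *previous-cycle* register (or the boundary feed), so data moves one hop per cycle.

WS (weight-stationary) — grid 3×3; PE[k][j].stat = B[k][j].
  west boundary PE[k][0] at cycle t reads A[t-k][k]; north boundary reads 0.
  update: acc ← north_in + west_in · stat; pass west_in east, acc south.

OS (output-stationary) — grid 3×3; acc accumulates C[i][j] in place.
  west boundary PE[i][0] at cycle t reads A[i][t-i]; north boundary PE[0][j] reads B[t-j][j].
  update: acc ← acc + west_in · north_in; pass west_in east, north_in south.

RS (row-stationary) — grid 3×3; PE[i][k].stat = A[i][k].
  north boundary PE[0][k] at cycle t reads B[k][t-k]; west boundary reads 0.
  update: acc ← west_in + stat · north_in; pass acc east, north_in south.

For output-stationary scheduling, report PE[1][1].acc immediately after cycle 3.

PE[1][1].acc = 22

Tracing OS — 3×3 array, target PE[1][1]:
  cycle 0: PE[0][1] → acc 0, east 0, south 0
  cycle 0: PE[1][0] → acc 0, east 0, south 0
  cycle 0: PE[1][1] → acc 0, east 0, south 0
  cycle 1: PE[0][1] → acc 12, east 6, south 2
  cycle 1: PE[1][0] → acc 6, east 1, south 6
  cycle 1: PE[1][1] → acc 0, east 0, south 0
  cycle 2: PE[0][1] → acc 42, east 6, south 5
  cycle 2: PE[1][0] → acc 18, east 4, south 3
  cycle 2: PE[1][1] → acc 2, east 1, south 2
  cycle 3: PE[0][1] → acc 50, east 2, south 4
  cycle 3: PE[1][0] → acc 21, east 1, south 3
  cycle 3: PE[1][1] → acc 22, east 4, south 5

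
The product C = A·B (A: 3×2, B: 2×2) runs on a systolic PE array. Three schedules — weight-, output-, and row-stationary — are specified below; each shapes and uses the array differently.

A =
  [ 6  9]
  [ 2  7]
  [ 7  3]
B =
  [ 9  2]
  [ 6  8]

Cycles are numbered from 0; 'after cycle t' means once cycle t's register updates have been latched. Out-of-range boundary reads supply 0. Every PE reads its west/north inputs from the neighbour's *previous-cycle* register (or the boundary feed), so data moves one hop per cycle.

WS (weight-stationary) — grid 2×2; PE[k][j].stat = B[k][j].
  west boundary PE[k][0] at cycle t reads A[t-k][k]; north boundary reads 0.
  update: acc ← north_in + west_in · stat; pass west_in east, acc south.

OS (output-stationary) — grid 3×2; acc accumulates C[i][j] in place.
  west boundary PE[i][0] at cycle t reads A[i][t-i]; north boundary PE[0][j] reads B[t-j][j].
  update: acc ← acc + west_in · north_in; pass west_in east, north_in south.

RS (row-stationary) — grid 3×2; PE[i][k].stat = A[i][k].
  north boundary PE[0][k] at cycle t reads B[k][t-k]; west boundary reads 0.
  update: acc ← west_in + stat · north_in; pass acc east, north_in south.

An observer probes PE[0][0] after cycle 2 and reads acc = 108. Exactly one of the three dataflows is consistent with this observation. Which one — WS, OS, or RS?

— WS: 2×2; PE[0][0] trace:
  step 0 · PE0,0: acc=54; fwd→6 fwd↓54
  step 1 · PE0,0: acc=18; fwd→2 fwd↓18
  step 2 · PE0,0: acc=63; fwd→7 fwd↓63
— OS: 3×2; PE[0][0] trace:
  step 0 · PE0,0: acc=54; fwd→6 fwd↓9
  step 1 · PE0,0: acc=108; fwd→9 fwd↓6
  step 2 · PE0,0: acc=108; fwd→0 fwd↓0
— RS: 3×2; PE[0][0] trace:
  step 0 · PE0,0: acc=54; fwd→54 fwd↓9
  step 1 · PE0,0: acc=12; fwd→12 fwd↓2
  step 2 · PE0,0: acc=0; fwd→0 fwd↓0

dataflow = OS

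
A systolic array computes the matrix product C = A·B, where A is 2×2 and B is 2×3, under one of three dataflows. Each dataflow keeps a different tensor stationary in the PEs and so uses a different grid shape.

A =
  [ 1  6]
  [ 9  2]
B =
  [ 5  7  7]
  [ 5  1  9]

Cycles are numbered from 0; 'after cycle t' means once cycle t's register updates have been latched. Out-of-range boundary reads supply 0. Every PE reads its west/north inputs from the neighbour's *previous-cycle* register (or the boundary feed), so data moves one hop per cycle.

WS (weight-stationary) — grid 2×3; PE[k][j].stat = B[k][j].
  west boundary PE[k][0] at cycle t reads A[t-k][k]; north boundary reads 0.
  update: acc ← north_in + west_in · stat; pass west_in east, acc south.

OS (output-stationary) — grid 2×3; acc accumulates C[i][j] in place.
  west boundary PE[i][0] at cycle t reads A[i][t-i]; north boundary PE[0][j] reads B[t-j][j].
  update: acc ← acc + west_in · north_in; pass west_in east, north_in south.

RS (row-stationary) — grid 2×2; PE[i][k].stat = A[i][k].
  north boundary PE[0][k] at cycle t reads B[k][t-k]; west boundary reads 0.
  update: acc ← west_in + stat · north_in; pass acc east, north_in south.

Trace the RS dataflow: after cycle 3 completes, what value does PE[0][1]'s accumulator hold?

PE[0][1].acc = 61

RS 2×2: PE[0][1] cycle-by-cycle (with neighbour feeds):
  t=0 PE[0][0]: acc=5 h=5 v=5
  t=0 PE[0][1]: acc=0 h=0 v=0
  t=1 PE[0][0]: acc=7 h=7 v=7
  t=1 PE[0][1]: acc=35 h=35 v=5
  t=2 PE[0][0]: acc=7 h=7 v=7
  t=2 PE[0][1]: acc=13 h=13 v=1
  t=3 PE[0][0]: acc=0 h=0 v=0
  t=3 PE[0][1]: acc=61 h=61 v=9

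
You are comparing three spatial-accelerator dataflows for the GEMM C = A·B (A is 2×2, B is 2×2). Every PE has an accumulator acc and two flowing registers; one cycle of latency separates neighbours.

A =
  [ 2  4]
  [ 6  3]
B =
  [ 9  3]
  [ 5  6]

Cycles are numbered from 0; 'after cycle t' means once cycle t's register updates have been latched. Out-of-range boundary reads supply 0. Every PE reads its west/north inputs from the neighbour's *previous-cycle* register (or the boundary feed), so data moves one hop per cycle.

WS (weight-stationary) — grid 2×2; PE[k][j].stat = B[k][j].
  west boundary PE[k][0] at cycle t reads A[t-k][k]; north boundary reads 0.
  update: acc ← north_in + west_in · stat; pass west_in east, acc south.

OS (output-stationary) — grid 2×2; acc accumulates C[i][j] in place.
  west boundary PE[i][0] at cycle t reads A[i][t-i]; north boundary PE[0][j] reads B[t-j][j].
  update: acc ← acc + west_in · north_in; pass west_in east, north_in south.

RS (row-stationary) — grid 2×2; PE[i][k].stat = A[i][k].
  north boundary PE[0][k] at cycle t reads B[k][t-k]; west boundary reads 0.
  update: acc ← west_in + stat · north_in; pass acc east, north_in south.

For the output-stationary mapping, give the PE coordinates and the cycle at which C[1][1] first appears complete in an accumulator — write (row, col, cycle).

Under OS, C[1][1] lands at PE[1][1]:
  @0  [1,1]  acc 0  |  →0  ↓0
  @1  [1,1]  acc 0  |  →0  ↓0
  @2  [1,1]  acc 18  |  →6  ↓3
  @3  [1,1]  acc 36  |  →3  ↓6

(row, col, cycle) = (1, 1, 3)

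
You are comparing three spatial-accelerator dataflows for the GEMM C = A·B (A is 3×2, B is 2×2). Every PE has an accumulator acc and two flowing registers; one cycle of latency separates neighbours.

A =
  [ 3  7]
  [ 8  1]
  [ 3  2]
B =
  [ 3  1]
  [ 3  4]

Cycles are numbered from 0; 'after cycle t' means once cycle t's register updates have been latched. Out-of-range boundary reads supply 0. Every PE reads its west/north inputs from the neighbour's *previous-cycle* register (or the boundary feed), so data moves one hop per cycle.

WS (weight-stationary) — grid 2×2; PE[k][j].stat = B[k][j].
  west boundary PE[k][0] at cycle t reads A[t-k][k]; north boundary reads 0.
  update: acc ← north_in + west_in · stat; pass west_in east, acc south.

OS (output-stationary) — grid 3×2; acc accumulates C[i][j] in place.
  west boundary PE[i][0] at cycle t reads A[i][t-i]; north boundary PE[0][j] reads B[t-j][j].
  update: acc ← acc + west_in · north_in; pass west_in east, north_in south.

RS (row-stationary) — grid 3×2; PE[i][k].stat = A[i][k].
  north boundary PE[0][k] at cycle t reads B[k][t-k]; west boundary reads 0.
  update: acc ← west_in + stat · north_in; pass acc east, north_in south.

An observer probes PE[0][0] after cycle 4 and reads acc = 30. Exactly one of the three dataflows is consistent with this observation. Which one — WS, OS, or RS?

— WS: 2×2; PE[0][0] trace:
  0: (0,0).acc=9  regs=<3,9>
  1: (0,0).acc=24  regs=<8,24>
  2: (0,0).acc=9  regs=<3,9>
  3: (0,0).acc=0  regs=<0,0>
  4: (0,0).acc=0  regs=<0,0>
— OS: 3×2; PE[0][0] trace:
  0: (0,0).acc=9  regs=<3,3>
  1: (0,0).acc=30  regs=<7,3>
  2: (0,0).acc=30  regs=<0,0>
  3: (0,0).acc=30  regs=<0,0>
  4: (0,0).acc=30  regs=<0,0>
— RS: 3×2; PE[0][0] trace:
  0: (0,0).acc=9  regs=<9,3>
  1: (0,0).acc=3  regs=<3,1>
  2: (0,0).acc=0  regs=<0,0>
  3: (0,0).acc=0  regs=<0,0>
  4: (0,0).acc=0  regs=<0,0>

dataflow = OS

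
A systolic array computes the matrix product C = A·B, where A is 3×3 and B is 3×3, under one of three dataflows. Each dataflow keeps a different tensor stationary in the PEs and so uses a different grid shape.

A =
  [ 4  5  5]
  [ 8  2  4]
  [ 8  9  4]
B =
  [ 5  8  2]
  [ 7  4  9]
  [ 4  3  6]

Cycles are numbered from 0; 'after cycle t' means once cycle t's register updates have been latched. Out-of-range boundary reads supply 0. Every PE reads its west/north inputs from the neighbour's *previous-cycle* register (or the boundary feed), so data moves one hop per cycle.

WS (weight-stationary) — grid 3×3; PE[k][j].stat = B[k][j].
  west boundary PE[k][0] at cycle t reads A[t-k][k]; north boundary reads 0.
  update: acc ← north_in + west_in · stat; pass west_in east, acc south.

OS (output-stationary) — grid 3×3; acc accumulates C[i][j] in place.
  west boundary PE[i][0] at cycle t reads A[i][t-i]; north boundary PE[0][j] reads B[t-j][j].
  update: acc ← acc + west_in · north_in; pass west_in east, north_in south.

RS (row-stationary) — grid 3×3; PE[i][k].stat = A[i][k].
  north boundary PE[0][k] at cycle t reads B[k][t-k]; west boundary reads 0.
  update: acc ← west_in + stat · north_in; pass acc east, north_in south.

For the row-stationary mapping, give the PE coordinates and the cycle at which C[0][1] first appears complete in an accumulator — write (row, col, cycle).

(row, col, cycle) = (0, 2, 3)

RS: C[0][1] accumulates in PE[0][2]:
  0: (0,2).acc=0  regs=<0,0>
  1: (0,2).acc=0  regs=<0,0>
  2: (0,2).acc=75  regs=<75,4>
  3: (0,2).acc=67  regs=<67,3>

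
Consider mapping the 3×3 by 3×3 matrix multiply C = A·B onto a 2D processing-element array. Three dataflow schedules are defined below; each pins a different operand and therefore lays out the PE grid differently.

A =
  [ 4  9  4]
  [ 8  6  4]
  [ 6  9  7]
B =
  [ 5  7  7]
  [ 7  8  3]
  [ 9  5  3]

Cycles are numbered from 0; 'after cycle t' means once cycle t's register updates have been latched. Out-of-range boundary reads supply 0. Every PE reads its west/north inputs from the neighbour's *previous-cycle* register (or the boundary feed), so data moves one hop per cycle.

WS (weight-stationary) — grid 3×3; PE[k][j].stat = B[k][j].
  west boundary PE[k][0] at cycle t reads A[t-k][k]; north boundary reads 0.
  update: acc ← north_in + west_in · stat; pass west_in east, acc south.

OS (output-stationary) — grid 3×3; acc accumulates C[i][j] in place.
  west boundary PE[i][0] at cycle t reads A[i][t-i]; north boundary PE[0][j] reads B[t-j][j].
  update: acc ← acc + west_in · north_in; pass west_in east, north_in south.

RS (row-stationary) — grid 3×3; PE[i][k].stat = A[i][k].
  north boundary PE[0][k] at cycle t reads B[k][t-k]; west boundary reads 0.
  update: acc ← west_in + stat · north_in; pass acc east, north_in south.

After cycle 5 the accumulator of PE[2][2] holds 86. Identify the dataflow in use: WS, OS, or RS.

dataflow = WS

— WS: 3×3; PE[2][2] trace:
  step 0 · PE2,2: acc=0; fwd→0 fwd↓0
  step 1 · PE2,2: acc=0; fwd→0 fwd↓0
  step 2 · PE2,2: acc=0; fwd→0 fwd↓0
  step 3 · PE2,2: acc=0; fwd→0 fwd↓0
  step 4 · PE2,2: acc=67; fwd→4 fwd↓67
  step 5 · PE2,2: acc=86; fwd→4 fwd↓86
— OS: 3×3; PE[2][2] trace:
  step 0 · PE2,2: acc=0; fwd→0 fwd↓0
  step 1 · PE2,2: acc=0; fwd→0 fwd↓0
  step 2 · PE2,2: acc=0; fwd→0 fwd↓0
  step 3 · PE2,2: acc=0; fwd→0 fwd↓0
  step 4 · PE2,2: acc=42; fwd→6 fwd↓7
  step 5 · PE2,2: acc=69; fwd→9 fwd↓3
— RS: 3×3; PE[2][2] trace:
  step 0 · PE2,2: acc=0; fwd→0 fwd↓0
  step 1 · PE2,2: acc=0; fwd→0 fwd↓0
  step 2 · PE2,2: acc=0; fwd→0 fwd↓0
  step 3 · PE2,2: acc=0; fwd→0 fwd↓0
  step 4 · PE2,2: acc=156; fwd→156 fwd↓9
  step 5 · PE2,2: acc=149; fwd→149 fwd↓5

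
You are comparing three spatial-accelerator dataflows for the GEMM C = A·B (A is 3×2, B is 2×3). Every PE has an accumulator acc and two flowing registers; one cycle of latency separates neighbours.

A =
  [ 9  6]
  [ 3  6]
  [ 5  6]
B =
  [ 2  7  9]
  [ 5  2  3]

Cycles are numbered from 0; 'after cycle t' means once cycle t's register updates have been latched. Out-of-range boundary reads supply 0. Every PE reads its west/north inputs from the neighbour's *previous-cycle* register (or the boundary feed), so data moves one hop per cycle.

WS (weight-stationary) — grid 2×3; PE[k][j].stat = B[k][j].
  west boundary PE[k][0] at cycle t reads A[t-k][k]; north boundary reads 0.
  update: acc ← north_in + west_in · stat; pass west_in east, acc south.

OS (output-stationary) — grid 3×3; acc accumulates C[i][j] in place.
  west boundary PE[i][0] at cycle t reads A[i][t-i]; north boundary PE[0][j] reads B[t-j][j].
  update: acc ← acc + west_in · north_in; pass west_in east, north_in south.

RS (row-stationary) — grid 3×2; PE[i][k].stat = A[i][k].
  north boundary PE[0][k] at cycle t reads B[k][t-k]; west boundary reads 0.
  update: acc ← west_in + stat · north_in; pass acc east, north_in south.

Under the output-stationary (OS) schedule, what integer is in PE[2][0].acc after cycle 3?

PE[2][0].acc = 40

OS on a 3×3 grid — tracing PE[2][0] and its feeders:
  0: (1,0).acc=0  regs=<0,0>
  0: (2,0).acc=0  regs=<0,0>
  1: (1,0).acc=6  regs=<3,2>
  1: (2,0).acc=0  regs=<0,0>
  2: (1,0).acc=36  regs=<6,5>
  2: (2,0).acc=10  regs=<5,2>
  3: (1,0).acc=36  regs=<0,0>
  3: (2,0).acc=40  regs=<6,5>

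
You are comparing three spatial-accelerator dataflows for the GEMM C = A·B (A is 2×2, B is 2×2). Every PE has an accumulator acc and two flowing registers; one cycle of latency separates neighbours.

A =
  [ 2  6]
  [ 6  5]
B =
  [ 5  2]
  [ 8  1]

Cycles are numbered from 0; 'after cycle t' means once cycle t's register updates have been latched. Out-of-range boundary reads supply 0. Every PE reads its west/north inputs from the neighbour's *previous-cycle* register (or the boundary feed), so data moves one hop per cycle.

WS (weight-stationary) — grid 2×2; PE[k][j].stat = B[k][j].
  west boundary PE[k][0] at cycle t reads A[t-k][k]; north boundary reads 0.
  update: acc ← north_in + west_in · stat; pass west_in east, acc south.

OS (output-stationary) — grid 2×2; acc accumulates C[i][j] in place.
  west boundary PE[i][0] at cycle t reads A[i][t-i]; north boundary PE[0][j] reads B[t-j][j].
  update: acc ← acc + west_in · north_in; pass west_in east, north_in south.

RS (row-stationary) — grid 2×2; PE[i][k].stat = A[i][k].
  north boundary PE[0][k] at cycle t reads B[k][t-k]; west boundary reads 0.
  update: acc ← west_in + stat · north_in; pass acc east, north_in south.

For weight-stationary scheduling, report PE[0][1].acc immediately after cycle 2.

PE[0][1].acc = 12

WS on a 2×2 grid — tracing PE[0][1] and its feeders:
  t=0 PE[0][0]: acc=10 h=2 v=10
  t=0 PE[0][1]: acc=0 h=0 v=0
  t=1 PE[0][0]: acc=30 h=6 v=30
  t=1 PE[0][1]: acc=4 h=2 v=4
  t=2 PE[0][0]: acc=0 h=0 v=0
  t=2 PE[0][1]: acc=12 h=6 v=12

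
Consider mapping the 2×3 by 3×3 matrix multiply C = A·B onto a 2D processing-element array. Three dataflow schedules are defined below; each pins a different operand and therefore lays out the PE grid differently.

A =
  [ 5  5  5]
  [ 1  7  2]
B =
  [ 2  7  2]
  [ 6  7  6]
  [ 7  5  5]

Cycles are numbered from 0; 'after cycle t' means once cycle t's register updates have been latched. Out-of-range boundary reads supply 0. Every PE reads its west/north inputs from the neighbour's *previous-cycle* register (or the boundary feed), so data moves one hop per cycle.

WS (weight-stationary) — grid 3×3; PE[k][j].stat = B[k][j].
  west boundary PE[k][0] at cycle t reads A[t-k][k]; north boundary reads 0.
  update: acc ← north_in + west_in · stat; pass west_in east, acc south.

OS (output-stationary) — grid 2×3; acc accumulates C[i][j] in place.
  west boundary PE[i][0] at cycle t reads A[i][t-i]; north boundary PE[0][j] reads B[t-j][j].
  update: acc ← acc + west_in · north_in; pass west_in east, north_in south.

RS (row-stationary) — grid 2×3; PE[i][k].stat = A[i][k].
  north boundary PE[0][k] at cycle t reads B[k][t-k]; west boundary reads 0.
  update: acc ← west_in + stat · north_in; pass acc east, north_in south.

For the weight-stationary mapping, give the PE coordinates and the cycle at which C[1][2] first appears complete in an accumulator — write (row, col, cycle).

(row, col, cycle) = (2, 2, 5)

WS: C[1][2] accumulates in PE[2][2]:
  t=0 PE[2][2]: acc=0 h=0 v=0
  t=1 PE[2][2]: acc=0 h=0 v=0
  t=2 PE[2][2]: acc=0 h=0 v=0
  t=3 PE[2][2]: acc=0 h=0 v=0
  t=4 PE[2][2]: acc=65 h=5 v=65
  t=5 PE[2][2]: acc=54 h=2 v=54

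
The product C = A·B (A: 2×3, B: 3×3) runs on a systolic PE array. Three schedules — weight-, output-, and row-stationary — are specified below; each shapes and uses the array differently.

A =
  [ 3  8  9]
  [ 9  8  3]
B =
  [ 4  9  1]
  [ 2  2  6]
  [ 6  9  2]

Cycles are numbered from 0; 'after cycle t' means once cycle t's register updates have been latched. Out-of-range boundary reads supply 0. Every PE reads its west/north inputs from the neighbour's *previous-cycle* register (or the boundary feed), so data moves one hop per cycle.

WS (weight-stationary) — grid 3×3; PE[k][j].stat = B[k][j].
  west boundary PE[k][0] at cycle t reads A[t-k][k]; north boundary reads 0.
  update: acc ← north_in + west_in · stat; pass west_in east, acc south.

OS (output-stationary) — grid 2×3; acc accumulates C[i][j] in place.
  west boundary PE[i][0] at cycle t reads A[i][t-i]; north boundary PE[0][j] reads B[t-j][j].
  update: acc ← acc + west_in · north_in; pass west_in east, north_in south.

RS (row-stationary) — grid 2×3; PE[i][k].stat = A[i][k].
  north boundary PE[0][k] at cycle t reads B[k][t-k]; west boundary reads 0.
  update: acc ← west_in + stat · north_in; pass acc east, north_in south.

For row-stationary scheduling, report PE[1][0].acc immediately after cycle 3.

RS 2×3: PE[1][0] cycle-by-cycle (with neighbour feeds):
  t=0 PE[0][0]: acc=12 h=12 v=4
  t=0 PE[1][0]: acc=0 h=0 v=0
  t=1 PE[0][0]: acc=27 h=27 v=9
  t=1 PE[1][0]: acc=36 h=36 v=4
  t=2 PE[0][0]: acc=3 h=3 v=1
  t=2 PE[1][0]: acc=81 h=81 v=9
  t=3 PE[0][0]: acc=0 h=0 v=0
  t=3 PE[1][0]: acc=9 h=9 v=1

PE[1][0].acc = 9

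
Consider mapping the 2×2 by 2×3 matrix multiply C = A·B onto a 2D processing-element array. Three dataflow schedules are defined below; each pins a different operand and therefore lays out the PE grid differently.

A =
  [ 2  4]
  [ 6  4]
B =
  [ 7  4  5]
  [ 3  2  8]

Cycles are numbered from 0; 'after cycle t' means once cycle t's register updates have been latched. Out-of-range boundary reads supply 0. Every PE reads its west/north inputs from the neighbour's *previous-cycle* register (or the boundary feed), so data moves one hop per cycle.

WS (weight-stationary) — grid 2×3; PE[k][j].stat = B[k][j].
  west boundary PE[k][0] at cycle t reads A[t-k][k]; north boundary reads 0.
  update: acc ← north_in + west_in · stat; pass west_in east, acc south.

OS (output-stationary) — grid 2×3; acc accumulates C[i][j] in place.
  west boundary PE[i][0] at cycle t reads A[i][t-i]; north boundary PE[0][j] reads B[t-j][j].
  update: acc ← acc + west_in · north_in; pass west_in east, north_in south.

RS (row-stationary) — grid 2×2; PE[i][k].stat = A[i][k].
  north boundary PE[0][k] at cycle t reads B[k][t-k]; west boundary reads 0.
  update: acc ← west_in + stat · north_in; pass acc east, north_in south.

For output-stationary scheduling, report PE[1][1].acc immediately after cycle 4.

Tracing OS — 2×3 array, target PE[1][1]:
  cycle 0: PE[0][1] → acc 0, east 0, south 0
  cycle 0: PE[1][0] → acc 0, east 0, south 0
  cycle 0: PE[1][1] → acc 0, east 0, south 0
  cycle 1: PE[0][1] → acc 8, east 2, south 4
  cycle 1: PE[1][0] → acc 42, east 6, south 7
  cycle 1: PE[1][1] → acc 0, east 0, south 0
  cycle 2: PE[0][1] → acc 16, east 4, south 2
  cycle 2: PE[1][0] → acc 54, east 4, south 3
  cycle 2: PE[1][1] → acc 24, east 6, south 4
  cycle 3: PE[0][1] → acc 16, east 0, south 0
  cycle 3: PE[1][0] → acc 54, east 0, south 0
  cycle 3: PE[1][1] → acc 32, east 4, south 2
  cycle 4: PE[0][1] → acc 16, east 0, south 0
  cycle 4: PE[1][0] → acc 54, east 0, south 0
  cycle 4: PE[1][1] → acc 32, east 0, south 0

PE[1][1].acc = 32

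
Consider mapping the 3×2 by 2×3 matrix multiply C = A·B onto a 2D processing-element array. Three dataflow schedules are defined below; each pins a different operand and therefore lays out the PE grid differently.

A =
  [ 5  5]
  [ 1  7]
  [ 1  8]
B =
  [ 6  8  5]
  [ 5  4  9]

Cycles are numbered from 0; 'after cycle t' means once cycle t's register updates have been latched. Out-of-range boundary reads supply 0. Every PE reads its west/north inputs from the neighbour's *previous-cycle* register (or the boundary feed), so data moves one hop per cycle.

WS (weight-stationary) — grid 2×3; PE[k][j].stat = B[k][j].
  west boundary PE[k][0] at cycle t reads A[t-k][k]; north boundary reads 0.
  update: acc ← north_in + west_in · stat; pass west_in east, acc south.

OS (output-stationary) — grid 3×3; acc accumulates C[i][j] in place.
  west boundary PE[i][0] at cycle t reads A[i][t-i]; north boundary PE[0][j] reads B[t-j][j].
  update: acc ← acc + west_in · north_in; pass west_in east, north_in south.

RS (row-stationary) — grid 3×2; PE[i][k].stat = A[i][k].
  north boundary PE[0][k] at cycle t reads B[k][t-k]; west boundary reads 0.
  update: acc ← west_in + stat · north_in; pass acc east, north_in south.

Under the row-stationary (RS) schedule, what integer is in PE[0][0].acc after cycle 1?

PE[0][0].acc = 40

RS (3×2). Following PE[0][0] plus its west/north inputs:
  [0] (0,0) acc=30 (h:30 v:6)
  [1] (0,0) acc=40 (h:40 v:8)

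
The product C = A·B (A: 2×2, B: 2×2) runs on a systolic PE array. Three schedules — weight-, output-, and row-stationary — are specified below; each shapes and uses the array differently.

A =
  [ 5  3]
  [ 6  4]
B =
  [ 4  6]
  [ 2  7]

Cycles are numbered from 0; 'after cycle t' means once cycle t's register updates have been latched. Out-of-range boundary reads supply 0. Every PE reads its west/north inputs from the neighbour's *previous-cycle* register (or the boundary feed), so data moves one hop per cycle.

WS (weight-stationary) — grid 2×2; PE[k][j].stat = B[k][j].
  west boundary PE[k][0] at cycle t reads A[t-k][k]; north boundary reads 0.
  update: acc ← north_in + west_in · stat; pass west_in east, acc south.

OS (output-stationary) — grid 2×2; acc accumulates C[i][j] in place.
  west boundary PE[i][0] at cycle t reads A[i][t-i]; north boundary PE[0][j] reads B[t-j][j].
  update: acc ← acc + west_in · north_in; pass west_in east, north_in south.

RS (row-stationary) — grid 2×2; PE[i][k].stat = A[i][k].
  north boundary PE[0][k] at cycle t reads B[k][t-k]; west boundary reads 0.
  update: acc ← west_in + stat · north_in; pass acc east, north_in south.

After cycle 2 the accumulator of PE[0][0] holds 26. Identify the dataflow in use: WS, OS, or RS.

— WS: 2×2; PE[0][0] trace:
  @0  [0,0]  acc 20  |  →5  ↓20
  @1  [0,0]  acc 24  |  →6  ↓24
  @2  [0,0]  acc 0  |  →0  ↓0
— OS: 2×2; PE[0][0] trace:
  @0  [0,0]  acc 20  |  →5  ↓4
  @1  [0,0]  acc 26  |  →3  ↓2
  @2  [0,0]  acc 26  |  →0  ↓0
— RS: 2×2; PE[0][0] trace:
  @0  [0,0]  acc 20  |  →20  ↓4
  @1  [0,0]  acc 30  |  →30  ↓6
  @2  [0,0]  acc 0  |  →0  ↓0

dataflow = OS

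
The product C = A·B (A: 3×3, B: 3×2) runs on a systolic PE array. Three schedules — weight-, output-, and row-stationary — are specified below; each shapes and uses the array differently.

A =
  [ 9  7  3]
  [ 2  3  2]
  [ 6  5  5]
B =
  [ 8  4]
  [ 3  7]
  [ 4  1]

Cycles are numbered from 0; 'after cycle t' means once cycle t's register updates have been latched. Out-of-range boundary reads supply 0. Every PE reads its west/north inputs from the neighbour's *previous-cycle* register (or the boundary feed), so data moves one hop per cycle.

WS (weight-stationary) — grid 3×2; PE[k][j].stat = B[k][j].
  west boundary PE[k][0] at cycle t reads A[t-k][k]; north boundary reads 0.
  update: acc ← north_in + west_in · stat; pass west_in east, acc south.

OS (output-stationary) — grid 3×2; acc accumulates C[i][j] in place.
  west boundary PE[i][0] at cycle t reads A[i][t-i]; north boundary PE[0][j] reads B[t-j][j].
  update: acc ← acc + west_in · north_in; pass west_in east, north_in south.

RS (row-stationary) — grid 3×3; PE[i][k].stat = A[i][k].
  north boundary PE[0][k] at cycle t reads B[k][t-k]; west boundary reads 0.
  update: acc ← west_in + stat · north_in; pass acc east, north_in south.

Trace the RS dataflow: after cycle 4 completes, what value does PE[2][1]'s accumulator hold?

RS (3×3). Following PE[2][1] plus its west/north inputs:
  cycle 0: PE[1][1] → acc 0, east 0, south 0
  cycle 0: PE[2][0] → acc 0, east 0, south 0
  cycle 0: PE[2][1] → acc 0, east 0, south 0
  cycle 1: PE[1][1] → acc 0, east 0, south 0
  cycle 1: PE[2][0] → acc 0, east 0, south 0
  cycle 1: PE[2][1] → acc 0, east 0, south 0
  cycle 2: PE[1][1] → acc 25, east 25, south 3
  cycle 2: PE[2][0] → acc 48, east 48, south 8
  cycle 2: PE[2][1] → acc 0, east 0, south 0
  cycle 3: PE[1][1] → acc 29, east 29, south 7
  cycle 3: PE[2][0] → acc 24, east 24, south 4
  cycle 3: PE[2][1] → acc 63, east 63, south 3
  cycle 4: PE[1][1] → acc 0, east 0, south 0
  cycle 4: PE[2][0] → acc 0, east 0, south 0
  cycle 4: PE[2][1] → acc 59, east 59, south 7

PE[2][1].acc = 59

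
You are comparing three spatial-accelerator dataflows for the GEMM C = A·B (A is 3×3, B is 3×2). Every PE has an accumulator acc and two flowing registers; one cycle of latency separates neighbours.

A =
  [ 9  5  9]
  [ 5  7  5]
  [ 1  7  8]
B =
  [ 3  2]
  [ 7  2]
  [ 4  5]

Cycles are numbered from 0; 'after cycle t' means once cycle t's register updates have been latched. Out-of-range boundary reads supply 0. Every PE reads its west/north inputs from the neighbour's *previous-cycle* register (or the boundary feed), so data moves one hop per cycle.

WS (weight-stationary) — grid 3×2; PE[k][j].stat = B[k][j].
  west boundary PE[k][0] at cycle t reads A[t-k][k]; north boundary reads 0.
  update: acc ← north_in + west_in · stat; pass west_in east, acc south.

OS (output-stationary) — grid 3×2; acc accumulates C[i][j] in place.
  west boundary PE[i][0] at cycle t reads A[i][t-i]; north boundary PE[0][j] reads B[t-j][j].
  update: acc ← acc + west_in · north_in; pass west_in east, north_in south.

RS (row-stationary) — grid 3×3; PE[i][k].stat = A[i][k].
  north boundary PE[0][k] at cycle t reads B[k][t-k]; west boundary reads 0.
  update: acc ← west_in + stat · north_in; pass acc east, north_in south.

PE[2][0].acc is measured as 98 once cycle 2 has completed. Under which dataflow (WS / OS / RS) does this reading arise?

dataflow = WS

WS (3×2 grid), PE[2][0]:
  0: (2,0).acc=0  regs=<0,0>
  1: (2,0).acc=0  regs=<0,0>
  2: (2,0).acc=98  regs=<9,98>
OS (3×2 grid), PE[2][0]:
  0: (2,0).acc=0  regs=<0,0>
  1: (2,0).acc=0  regs=<0,0>
  2: (2,0).acc=3  regs=<1,3>
RS (3×3 grid), PE[2][0]:
  0: (2,0).acc=0  regs=<0,0>
  1: (2,0).acc=0  regs=<0,0>
  2: (2,0).acc=3  regs=<3,3>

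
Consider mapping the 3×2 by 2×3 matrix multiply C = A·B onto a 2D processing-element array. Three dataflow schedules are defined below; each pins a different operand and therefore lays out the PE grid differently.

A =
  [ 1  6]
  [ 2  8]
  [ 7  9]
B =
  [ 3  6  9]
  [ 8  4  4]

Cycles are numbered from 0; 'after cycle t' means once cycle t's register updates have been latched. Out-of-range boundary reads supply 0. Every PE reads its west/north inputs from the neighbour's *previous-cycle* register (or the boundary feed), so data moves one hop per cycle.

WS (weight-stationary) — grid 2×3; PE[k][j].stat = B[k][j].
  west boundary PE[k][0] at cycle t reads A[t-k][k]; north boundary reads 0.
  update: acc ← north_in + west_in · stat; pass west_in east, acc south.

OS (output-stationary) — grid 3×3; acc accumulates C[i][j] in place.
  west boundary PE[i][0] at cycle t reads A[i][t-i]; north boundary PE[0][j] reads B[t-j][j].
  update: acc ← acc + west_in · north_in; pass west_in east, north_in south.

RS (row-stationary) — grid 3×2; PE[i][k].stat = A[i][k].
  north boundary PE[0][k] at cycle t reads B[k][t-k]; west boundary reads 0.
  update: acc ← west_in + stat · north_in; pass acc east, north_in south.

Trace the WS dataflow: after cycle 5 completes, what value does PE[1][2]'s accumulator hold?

WS (2×3). Following PE[1][2] plus its west/north inputs:
  c0 r0c2: 0 / 0 / 0
  c0 r1c1: 0 / 0 / 0
  c0 r1c2: 0 / 0 / 0
  c1 r0c2: 0 / 0 / 0
  c1 r1c1: 0 / 0 / 0
  c1 r1c2: 0 / 0 / 0
  c2 r0c2: 9 / 1 / 9
  c2 r1c1: 30 / 6 / 30
  c2 r1c2: 0 / 0 / 0
  c3 r0c2: 18 / 2 / 18
  c3 r1c1: 44 / 8 / 44
  c3 r1c2: 33 / 6 / 33
  c4 r0c2: 63 / 7 / 63
  c4 r1c1: 78 / 9 / 78
  c4 r1c2: 50 / 8 / 50
  c5 r0c2: 0 / 0 / 0
  c5 r1c1: 0 / 0 / 0
  c5 r1c2: 99 / 9 / 99

PE[1][2].acc = 99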